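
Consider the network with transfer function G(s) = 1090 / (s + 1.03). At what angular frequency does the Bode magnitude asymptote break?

The single real pole at s = −1.03 gives a corner at ω = 1.03 rad/s.

1.03 rad/s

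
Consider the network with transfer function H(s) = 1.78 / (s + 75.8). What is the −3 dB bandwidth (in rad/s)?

75.8 rad/s

For a single-pole low-pass, the −3 dB point is at the pole: ω = 75.8 rad/s.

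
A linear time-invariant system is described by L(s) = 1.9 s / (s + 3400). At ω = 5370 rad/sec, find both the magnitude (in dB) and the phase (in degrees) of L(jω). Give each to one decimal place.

|L| = 4.1 dB, ∠L = 32.3°

|j5370| = 5370
|j5370 + 3400| = √(5370² + 3400²) = 6356
|L(j5370)| = 1.9 × 5370 / 6356 = 1.6053
20 log₁₀(1.6053) = 4.11 dB
∠(j5370) = 90.00°
∠(j5370 + 3400) = arctan(5370/3400) = 57.66°
∠L(j5370) = 90.00° − 57.66° = 32.34°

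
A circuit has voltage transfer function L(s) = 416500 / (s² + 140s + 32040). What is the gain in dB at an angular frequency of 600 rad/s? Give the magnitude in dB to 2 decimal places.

|(j600)² + 140(j600) + 32040| = |-3.2796e+05 + j84000| = 3.385e+05
|L(j600)| = 416500 / 3.385e+05 = 1.2303
20 log₁₀(1.2303) = 1.800 dB

1.80 dB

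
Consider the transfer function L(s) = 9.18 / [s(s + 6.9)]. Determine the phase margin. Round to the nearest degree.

Gain crossover: |L(jω)| = 1 at ω ≈ 1.31 rad s⁻¹.
∠L(j1.31) = −90° − arctan(1.31/6.9) ≈ -100.73°
PM = 180° + (-100.73°) = 79.27°

79°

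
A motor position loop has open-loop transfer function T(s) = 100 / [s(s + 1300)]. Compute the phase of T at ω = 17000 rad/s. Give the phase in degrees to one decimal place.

∠(j17000 + 1300) = arctan(17000/1300) = 85.63°
∠(j17000) = 90.00°
∠T(j17000) = − (85.63° + 90.00°) = -175.63°

-175.6 deg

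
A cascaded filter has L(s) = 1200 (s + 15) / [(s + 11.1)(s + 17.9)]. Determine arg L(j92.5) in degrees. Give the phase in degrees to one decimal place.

∠(j92.5 + 15) = arctan(92.5/15) = 80.79°
∠(j92.5 + 11.1) = arctan(92.5/11.1) = 83.16°
∠(j92.5 + 17.9) = arctan(92.5/17.9) = 79.05°
∠L(j92.5) = 80.79° − (83.16° + 79.05°) = -81.42°

-81.4°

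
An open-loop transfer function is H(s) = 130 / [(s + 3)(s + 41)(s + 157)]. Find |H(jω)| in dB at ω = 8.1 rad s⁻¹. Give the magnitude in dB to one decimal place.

-52.8 dB

|j8.1 + 3| = √(8.1² + 3²) = 8.638
|j8.1 + 41| = √(8.1² + 41²) = 41.79
|j8.1 + 157| = √(8.1² + 157²) = 157.2
|H(j8.1)| = 130 / (8.638 × 41.79 × 157.2) = 0.0022907
20 log₁₀(0.0022907) = -52.80 dB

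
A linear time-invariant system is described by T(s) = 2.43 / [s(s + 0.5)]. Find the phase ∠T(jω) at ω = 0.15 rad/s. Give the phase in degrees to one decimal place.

∠(j0.15 + 0.5) = arctan(0.15/0.5) = 16.70°
∠(j0.15) = 90.00°
∠T(j0.15) = − (16.70° + 90.00°) = -106.70°

-106.7°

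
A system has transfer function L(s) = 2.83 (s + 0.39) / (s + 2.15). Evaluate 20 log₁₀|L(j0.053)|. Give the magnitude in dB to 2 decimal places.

-5.71 dB

|j0.053 + 0.39| = √(0.053² + 0.39²) = 0.3936
|j0.053 + 2.15| = √(0.053² + 2.15²) = 2.151
|L(j0.053)| = 2.83 × 0.3936 / 2.151 = 0.51791
20 log₁₀(0.51791) = -5.715 dB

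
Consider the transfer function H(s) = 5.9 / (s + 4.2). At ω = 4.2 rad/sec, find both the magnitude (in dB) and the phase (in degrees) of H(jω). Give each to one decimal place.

|H| = -0.1 dB, ∠H = -45.0°

|j4.2 + 4.2| = √(4.2² + 4.2²) = 5.94
|H(j4.2)| = 5.9 / 5.94 = 0.99332
20 log₁₀(0.99332) = -0.06 dB
∠(j4.2 + 4.2) = arctan(4.2/4.2) = 45.00°
∠H(j4.2) = −45.00° = -45.00°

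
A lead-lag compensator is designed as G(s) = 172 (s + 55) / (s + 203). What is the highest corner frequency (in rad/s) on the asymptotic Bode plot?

Break frequencies occur at each pole and zero magnitude: 55 rad/s, 203 rad/s.
The highest is 203 rad/s.

203 rad/s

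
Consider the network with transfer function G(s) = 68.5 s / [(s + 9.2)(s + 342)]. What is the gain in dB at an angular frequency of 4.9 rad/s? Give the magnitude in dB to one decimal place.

-20.5 dB

|j4.9| = 4.9
|j4.9 + 9.2| = √(4.9² + 9.2²) = 10.42
|j4.9 + 342| = √(4.9² + 342²) = 342
|G(j4.9)| = 68.5 × 4.9 / (10.42 × 342) = 0.094146
20 log₁₀(0.094146) = -20.52 dB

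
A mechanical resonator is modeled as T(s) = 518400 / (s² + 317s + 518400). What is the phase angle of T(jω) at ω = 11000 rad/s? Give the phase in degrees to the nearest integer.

-178°

∠[(j11000)² + 317(j11000) + 518400] = ∠[-1.2048e+08 + j3.487e+06] = 178.34°
∠T(j11000) = −178.34° = -178.34°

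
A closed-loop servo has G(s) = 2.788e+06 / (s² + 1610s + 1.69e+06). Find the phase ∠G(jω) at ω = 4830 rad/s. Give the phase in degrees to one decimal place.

-160.2 deg

∠[(j4830)² + 1610(j4830) + 1.69e+06] = ∠[-2.1639e+07 + j7.7763e+06] = 160.23°
∠G(j4830) = −160.23° = -160.23°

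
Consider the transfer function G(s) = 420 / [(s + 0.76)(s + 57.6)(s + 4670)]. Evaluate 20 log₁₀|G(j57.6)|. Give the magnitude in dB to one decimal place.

-94.3 dB

|j57.6 + 0.76| = √(57.6² + 0.76²) = 57.61
|j57.6 + 57.6| = √(57.6² + 57.6²) = 81.46
|j57.6 + 4670| = √(57.6² + 4670²) = 4670
|G(j57.6)| = 420 / (57.61 × 81.46 × 4670) = 1.9165e-05
20 log₁₀(1.9165e-05) = -94.35 dB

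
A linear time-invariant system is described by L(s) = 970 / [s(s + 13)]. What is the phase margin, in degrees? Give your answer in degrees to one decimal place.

Gain crossover: |L(jω)| = 1 at ω ≈ 29.8 rad/s.
∠L(j29.8) = −90° − arctan(29.8/13) ≈ -156.44°
PM = 180° + (-156.44°) = 23.56°

23.6 deg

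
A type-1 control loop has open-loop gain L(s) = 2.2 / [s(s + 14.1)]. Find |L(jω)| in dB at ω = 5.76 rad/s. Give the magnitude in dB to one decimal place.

-32.0 dB

|j5.76 + 14.1| = √(5.76² + 14.1²) = 15.23
|j5.76| = 5.76
|L(j5.76)| = 2.2 / (15.23 × 5.76) = 0.025077
20 log₁₀(0.025077) = -32.01 dB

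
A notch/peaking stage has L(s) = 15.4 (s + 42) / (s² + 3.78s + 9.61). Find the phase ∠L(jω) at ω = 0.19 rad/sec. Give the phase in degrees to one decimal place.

∠(j0.19 + 42) = arctan(0.19/42) = 0.26°
∠[(j0.19)² + 3.78(j0.19) + 9.61] = ∠[9.5739 + j0.7182] = 4.29°
∠L(j0.19) = 0.26° − 4.29° = -4.03°

-4.0°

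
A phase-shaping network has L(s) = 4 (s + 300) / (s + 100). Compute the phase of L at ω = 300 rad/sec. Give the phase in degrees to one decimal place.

∠(j300 + 300) = arctan(300/300) = 45.00°
∠(j300 + 100) = arctan(300/100) = 71.57°
∠L(j300) = 45.00° − 71.57° = -26.57°

-26.6 deg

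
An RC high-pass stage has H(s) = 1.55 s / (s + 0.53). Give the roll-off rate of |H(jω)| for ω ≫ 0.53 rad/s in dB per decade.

0 dB/decade

With 1 zero and 1 pole, the high-frequency asymptotic slope is 20 × (1 − 1) = 0 dB/decade.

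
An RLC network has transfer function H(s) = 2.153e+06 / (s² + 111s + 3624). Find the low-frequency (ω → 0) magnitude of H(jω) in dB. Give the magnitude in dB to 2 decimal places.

55.48 dB

H(0) = 2.153e+06 / 3624 = 594.09
20 log₁₀(594.09) = 55.477 dB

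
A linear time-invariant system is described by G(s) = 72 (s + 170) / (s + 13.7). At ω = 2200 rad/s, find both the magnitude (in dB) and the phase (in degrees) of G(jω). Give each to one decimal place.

|j2200 + 170| = √(2200² + 170²) = 2207
|j2200 + 13.7| = √(2200² + 13.7²) = 2200
|G(j2200)| = 72 × 2207 / 2200 = 72.213
20 log₁₀(72.213) = 37.17 dB
∠(j2200 + 170) = arctan(2200/170) = 85.58°
∠(j2200 + 13.7) = arctan(2200/13.7) = 89.64°
∠G(j2200) = 85.58° − 89.64° = -4.06°

|G| = 37.2 dB, ∠G = -4.1°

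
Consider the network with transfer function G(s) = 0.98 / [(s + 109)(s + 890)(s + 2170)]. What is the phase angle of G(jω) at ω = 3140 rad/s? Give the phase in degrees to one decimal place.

-217.5°

∠(j3140 + 109) = arctan(3140/109) = 88.01°
∠(j3140 + 890) = arctan(3140/890) = 74.18°
∠(j3140 + 2170) = arctan(3140/2170) = 55.35°
∠G(j3140) = − (88.01° + 74.18° + 55.35°) = -217.54°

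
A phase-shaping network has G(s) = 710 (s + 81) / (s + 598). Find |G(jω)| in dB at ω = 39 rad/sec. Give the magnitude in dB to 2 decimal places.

|j39 + 81| = √(39² + 81²) = 89.9
|j39 + 598| = √(39² + 598²) = 599.3
|G(j39)| = 710 × 89.9 / 599.3 = 106.51
20 log₁₀(106.51) = 40.548 dB

40.55 dB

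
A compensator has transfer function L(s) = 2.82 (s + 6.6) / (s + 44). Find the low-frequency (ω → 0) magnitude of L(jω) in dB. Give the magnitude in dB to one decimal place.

L(0) = 2.82 × 6.6 / 44 = 0.423
20 log₁₀(0.423) = -7.47 dB

-7.5 dB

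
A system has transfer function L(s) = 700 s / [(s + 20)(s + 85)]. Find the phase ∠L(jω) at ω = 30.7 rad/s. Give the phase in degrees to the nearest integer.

13°

∠(j30.7) = 90.00°
∠(j30.7 + 20) = arctan(30.7/20) = 56.92°
∠(j30.7 + 85) = arctan(30.7/85) = 19.86°
∠L(j30.7) = 90.00° − (56.92° + 19.86°) = 13.22°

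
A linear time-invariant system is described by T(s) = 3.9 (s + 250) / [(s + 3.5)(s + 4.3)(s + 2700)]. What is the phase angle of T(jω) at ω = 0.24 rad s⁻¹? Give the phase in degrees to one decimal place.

-7.1°

∠(j0.24 + 250) = arctan(0.24/250) = 0.06°
∠(j0.24 + 3.5) = arctan(0.24/3.5) = 3.92°
∠(j0.24 + 4.3) = arctan(0.24/4.3) = 3.19°
∠(j0.24 + 2700) = arctan(0.24/2700) = 0.01°
∠T(j0.24) = 0.06° − (3.92° + 3.19° + 0.01°) = -7.07°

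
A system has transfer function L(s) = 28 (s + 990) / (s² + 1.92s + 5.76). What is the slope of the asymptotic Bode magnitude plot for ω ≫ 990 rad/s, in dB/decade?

-20 dB/decade

With 1 zero and 2 poles, the high-frequency asymptotic slope is 20 × (1 − 2) = -20 dB/decade.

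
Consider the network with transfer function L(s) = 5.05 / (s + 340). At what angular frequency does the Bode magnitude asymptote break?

The single real pole at s = −340 gives a corner at ω = 340 rad s⁻¹.

340 rad s⁻¹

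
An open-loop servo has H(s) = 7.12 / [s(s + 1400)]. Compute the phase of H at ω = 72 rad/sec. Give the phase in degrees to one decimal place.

∠(j72 + 1400) = arctan(72/1400) = 2.94°
∠(j72) = 90.00°
∠H(j72) = − (2.94° + 90.00°) = -92.94°

-92.9°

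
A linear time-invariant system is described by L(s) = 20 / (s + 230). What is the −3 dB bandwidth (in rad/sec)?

For a single-pole low-pass, the −3 dB point is at the pole: ω = 230 rad/sec.

230 rad/sec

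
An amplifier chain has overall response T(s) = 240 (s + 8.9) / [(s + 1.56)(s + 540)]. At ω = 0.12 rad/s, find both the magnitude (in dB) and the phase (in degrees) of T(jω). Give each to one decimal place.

|j0.12 + 8.9| = √(0.12² + 8.9²) = 8.901
|j0.12 + 1.56| = √(0.12² + 1.56²) = 1.565
|j0.12 + 540| = √(0.12² + 540²) = 540
|T(j0.12)| = 240 × 8.901 / (1.565 × 540) = 2.5284
20 log₁₀(2.5284) = 8.06 dB
∠(j0.12 + 8.9) = arctan(0.12/8.9) = 0.77°
∠(j0.12 + 1.56) = arctan(0.12/1.56) = 4.40°
∠(j0.12 + 540) = arctan(0.12/540) = 0.01°
∠T(j0.12) = 0.77° − (4.40° + 0.01°) = -3.64°

|T| = 8.1 dB, ∠T = -3.6°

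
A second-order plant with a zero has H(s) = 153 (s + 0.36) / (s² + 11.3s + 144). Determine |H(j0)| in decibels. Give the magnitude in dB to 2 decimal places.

-8.35 dB

H(0) = 153 × 0.36 / 144 = 0.3825
20 log₁₀(0.3825) = -8.347 dB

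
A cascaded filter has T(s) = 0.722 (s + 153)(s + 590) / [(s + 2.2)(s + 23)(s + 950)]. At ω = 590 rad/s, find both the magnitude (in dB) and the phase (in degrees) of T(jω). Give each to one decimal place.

|j590 + 153| = √(590² + 153²) = 609.5
|j590 + 590| = √(590² + 590²) = 834.4
|j590 + 2.2| = √(590² + 2.2²) = 590
|j590 + 23| = √(590² + 23²) = 590.4
|j590 + 950| = √(590² + 950²) = 1118
|T(j590)| = 0.722 × 609.5 × 834.4 / (590 × 590.4 × 1118) = 0.00094253
20 log₁₀(0.00094253) = -60.51 dB
∠(j590 + 153) = arctan(590/153) = 75.46°
∠(j590 + 590) = arctan(590/590) = 45.00°
∠(j590 + 2.2) = arctan(590/2.2) = 89.79°
∠(j590 + 23) = arctan(590/23) = 87.77°
∠(j590 + 950) = arctan(590/950) = 31.84°
∠T(j590) = 75.46° + 45.00° − (89.79° + 87.77° + 31.84°) = -88.93°

|T| = -60.5 dB, ∠T = -88.9°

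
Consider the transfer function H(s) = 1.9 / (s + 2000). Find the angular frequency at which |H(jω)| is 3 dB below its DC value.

2000 rad s⁻¹

For a single-pole low-pass, the −3 dB point is at the pole: ω = 2000 rad s⁻¹.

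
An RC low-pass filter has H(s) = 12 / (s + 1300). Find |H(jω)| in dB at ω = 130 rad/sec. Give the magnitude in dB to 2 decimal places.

|j130 + 1300| = √(130² + 1300²) = 1306
|H(j130)| = 12 / 1306 = 0.009185
20 log₁₀(0.009185) = -40.738 dB

-40.74 dB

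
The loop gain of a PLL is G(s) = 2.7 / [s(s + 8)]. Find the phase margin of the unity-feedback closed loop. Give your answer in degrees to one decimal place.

87.6°

Gain crossover: |G(jω)| = 1 at ω ≈ 0.337 rad s⁻¹.
∠G(j0.337) = −90° − arctan(0.337/8) ≈ -92.41°
PM = 180° + (-92.41°) = 87.59°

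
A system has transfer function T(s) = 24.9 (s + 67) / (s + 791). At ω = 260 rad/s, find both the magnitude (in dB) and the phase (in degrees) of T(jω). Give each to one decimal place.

|j260 + 67| = √(260² + 67²) = 268.5
|j260 + 791| = √(260² + 791²) = 832.6
|T(j260)| = 24.9 × 268.5 / 832.6 = 8.0293
20 log₁₀(8.0293) = 18.09 dB
∠(j260 + 67) = arctan(260/67) = 75.55°
∠(j260 + 791) = arctan(260/791) = 18.20°
∠T(j260) = 75.55° − 18.20° = 57.35°

|T| = 18.1 dB, ∠T = 57.4°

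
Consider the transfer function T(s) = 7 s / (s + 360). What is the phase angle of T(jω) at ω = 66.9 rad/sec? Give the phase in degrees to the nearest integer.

∠(j66.9) = 90.00°
∠(j66.9 + 360) = arctan(66.9/360) = 10.53°
∠T(j66.9) = 90.00° − 10.53° = 79.47°

79 deg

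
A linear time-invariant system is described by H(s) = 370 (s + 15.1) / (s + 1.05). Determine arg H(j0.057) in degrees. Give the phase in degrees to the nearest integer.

∠(j0.057 + 15.1) = arctan(0.057/15.1) = 0.22°
∠(j0.057 + 1.05) = arctan(0.057/1.05) = 3.11°
∠H(j0.057) = 0.22° − 3.11° = -2.89°

-3°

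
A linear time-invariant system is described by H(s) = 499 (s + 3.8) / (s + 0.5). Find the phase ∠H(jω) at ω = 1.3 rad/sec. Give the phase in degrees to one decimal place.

∠(j1.3 + 3.8) = arctan(1.3/3.8) = 18.89°
∠(j1.3 + 0.5) = arctan(1.3/0.5) = 68.96°
∠H(j1.3) = 18.89° − 68.96° = -50.08°

-50.1°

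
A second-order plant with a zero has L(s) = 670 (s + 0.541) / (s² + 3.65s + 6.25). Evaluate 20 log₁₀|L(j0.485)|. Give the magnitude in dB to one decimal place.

37.8 dB

|j0.485 + 0.541| = √(0.485² + 0.541²) = 0.7266
|(j0.485)² + 3.65(j0.485) + 6.25| = |6.0148 + j1.7702| = 6.27
|L(j0.485)| = 670 × 0.7266 / 6.27 = 77.642
20 log₁₀(77.642) = 37.80 dB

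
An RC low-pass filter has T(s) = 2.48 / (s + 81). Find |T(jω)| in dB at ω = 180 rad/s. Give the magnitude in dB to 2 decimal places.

|j180 + 81| = √(180² + 81²) = 197.4
|T(j180)| = 2.48 / 197.4 = 0.012564
20 log₁₀(0.012564) = -38.017 dB

-38.02 dB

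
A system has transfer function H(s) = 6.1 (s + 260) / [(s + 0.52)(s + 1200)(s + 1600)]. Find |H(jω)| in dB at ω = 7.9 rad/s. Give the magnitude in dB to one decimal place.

|j7.9 + 260| = √(7.9² + 260²) = 260.1
|j7.9 + 0.52| = √(7.9² + 0.52²) = 7.917
|j7.9 + 1200| = √(7.9² + 1200²) = 1200
|j7.9 + 1600| = √(7.9² + 1600²) = 1600
|H(j7.9)| = 6.1 × 260.1 / (7.917 × 1200 × 1600) = 0.00010438
20 log₁₀(0.00010438) = -79.63 dB

-79.6 dB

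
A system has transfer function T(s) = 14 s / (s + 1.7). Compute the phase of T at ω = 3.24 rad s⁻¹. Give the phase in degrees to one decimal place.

∠(j3.24) = 90.00°
∠(j3.24 + 1.7) = arctan(3.24/1.7) = 62.31°
∠T(j3.24) = 90.00° − 62.31° = 27.69°

27.7°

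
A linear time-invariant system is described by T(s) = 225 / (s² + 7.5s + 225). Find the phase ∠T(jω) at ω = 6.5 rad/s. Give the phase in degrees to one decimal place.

∠[(j6.5)² + 7.5(j6.5) + 225] = ∠[182.75 + j48.75] = 14.94°
∠T(j6.5) = −14.94° = -14.94°

-14.9°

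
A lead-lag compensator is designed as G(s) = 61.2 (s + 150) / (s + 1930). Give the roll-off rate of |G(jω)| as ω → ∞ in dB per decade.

0 dB/decade

With 1 zero and 1 pole, the high-frequency asymptotic slope is 20 × (1 − 1) = 0 dB/decade.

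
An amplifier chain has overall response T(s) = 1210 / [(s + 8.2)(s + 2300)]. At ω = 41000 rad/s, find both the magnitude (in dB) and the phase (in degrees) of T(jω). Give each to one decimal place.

|T| = -122.9 dB, ∠T = -176.8°

|j41000 + 8.2| = √(41000² + 8.2²) = 4.1e+04
|j41000 + 2300| = √(41000² + 2300²) = 4.106e+04
|T(j41000)| = 1210 / (4.1e+04 × 4.106e+04) = 7.1868e-07
20 log₁₀(7.1868e-07) = -122.87 dB
∠(j41000 + 8.2) = arctan(41000/8.2) = 89.99°
∠(j41000 + 2300) = arctan(41000/2300) = 86.79°
∠T(j41000) = − (89.99° + 86.79°) = -176.78°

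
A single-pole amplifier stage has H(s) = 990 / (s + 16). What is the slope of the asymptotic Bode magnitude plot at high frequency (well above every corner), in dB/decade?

-20 dB/decade

With 0 zeros and 1 pole, the high-frequency asymptotic slope is 20 × (0 − 1) = -20 dB/decade.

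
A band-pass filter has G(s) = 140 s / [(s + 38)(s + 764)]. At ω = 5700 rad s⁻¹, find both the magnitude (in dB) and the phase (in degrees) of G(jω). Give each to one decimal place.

|j5700| = 5700
|j5700 + 38| = √(5700² + 38²) = 5700
|j5700 + 764| = √(5700² + 764²) = 5751
|G(j5700)| = 140 × 5700 / (5700 × 5751) = 0.024343
20 log₁₀(0.024343) = -32.27 dB
∠(j5700) = 90.00°
∠(j5700 + 38) = arctan(5700/38) = 89.62°
∠(j5700 + 764) = arctan(5700/764) = 82.37°
∠G(j5700) = 90.00° − (89.62° + 82.37°) = -81.98°

|G| = -32.3 dB, ∠G = -82.0°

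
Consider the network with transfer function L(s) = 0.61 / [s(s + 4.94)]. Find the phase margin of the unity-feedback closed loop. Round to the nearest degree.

89 deg

Gain crossover: |L(jω)| = 1 at ω ≈ 0.123 rad/s.
∠L(j0.123) = −90° − arctan(0.123/4.94) ≈ -91.43°
PM = 180° + (-91.43°) = 88.57°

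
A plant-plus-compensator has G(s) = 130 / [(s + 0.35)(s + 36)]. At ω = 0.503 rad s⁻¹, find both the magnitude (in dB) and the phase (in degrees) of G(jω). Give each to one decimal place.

|G| = 15.4 dB, ∠G = -56.0 deg

|j0.503 + 0.35| = √(0.503² + 0.35²) = 0.6128
|j0.503 + 36| = √(0.503² + 36²) = 36
|G(j0.503)| = 130 / (0.6128 × 36) = 5.8923
20 log₁₀(5.8923) = 15.41 dB
∠(j0.503 + 0.35) = arctan(0.503/0.35) = 55.17°
∠(j0.503 + 36) = arctan(0.503/36) = 0.80°
∠G(j0.503) = − (55.17° + 0.80°) = -55.97°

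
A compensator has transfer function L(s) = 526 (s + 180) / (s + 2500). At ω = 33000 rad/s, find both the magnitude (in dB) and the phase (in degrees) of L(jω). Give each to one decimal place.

|L| = 54.4 dB, ∠L = 4.0 deg

|j33000 + 180| = √(33000² + 180²) = 3.3e+04
|j33000 + 2500| = √(33000² + 2500²) = 3.309e+04
|L(j33000)| = 526 × 3.3e+04 / 3.309e+04 = 524.5
20 log₁₀(524.5) = 54.39 dB
∠(j33000 + 180) = arctan(33000/180) = 89.69°
∠(j33000 + 2500) = arctan(33000/2500) = 85.67°
∠L(j33000) = 89.69° − 85.67° = 4.02°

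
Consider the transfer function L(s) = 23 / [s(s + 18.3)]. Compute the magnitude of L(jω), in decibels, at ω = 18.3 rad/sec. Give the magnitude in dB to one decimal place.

|j18.3 + 18.3| = √(18.3² + 18.3²) = 25.88
|j18.3| = 18.3
|L(j18.3)| = 23 / (25.88 × 18.3) = 0.048564
20 log₁₀(0.048564) = -26.27 dB

-26.3 dB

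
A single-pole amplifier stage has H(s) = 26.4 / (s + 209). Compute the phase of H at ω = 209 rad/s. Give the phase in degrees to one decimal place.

-45.0°

∠(j209 + 209) = arctan(209/209) = 45.00°
∠H(j209) = −45.00° = -45.00°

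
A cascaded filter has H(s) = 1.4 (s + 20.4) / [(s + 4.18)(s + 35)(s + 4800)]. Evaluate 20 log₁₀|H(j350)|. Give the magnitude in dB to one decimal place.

|j350 + 20.4| = √(350² + 20.4²) = 350.6
|j350 + 4.18| = √(350² + 4.18²) = 350
|j350 + 35| = √(350² + 35²) = 351.7
|j350 + 4800| = √(350² + 4800²) = 4813
|H(j350)| = 1.4 × 350.6 / (350 × 351.7 × 4813) = 8.2835e-07
20 log₁₀(8.2835e-07) = -121.64 dB

-121.6 dB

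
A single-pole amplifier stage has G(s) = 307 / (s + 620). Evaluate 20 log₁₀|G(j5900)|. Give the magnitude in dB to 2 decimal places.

|j5900 + 620| = √(5900² + 620²) = 5932
|G(j5900)| = 307 / 5932 = 0.051749
20 log₁₀(0.051749) = -25.722 dB

-25.72 dB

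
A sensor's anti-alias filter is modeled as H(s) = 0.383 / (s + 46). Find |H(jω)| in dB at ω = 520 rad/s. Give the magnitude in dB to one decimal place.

-62.7 dB

|j520 + 46| = √(520² + 46²) = 522
|H(j520)| = 0.383 / 522 = 0.00073367
20 log₁₀(0.00073367) = -62.69 dB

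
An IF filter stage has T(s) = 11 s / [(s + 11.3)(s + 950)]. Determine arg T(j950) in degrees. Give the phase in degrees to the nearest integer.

-44°

∠(j950) = 90.00°
∠(j950 + 11.3) = arctan(950/11.3) = 89.32°
∠(j950 + 950) = arctan(950/950) = 45.00°
∠T(j950) = 90.00° − (89.32° + 45.00°) = -44.32°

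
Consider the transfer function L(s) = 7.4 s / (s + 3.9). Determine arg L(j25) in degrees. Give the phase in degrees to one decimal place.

8.9°

∠(j25) = 90.00°
∠(j25 + 3.9) = arctan(25/3.9) = 81.13°
∠L(j25) = 90.00° − 81.13° = 8.87°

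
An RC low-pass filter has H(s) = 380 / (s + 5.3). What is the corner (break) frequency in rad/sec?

The single real pole at s = −5.3 gives a corner at ω = 5.3 rad/sec.

5.3 rad/sec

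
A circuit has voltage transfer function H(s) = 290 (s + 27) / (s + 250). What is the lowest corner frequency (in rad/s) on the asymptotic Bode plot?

Break frequencies occur at each pole and zero magnitude: 27 rad/s, 250 rad/s.
The lowest is 27 rad/s.

27 rad/s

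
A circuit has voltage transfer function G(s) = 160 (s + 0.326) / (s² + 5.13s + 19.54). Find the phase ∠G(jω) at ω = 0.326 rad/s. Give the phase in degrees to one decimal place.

40.1°

∠(j0.326 + 0.326) = arctan(0.326/0.326) = 45.00°
∠[(j0.326)² + 5.13(j0.326) + 19.54] = ∠[19.434 + j1.6724] = 4.92°
∠G(j0.326) = 45.00° − 4.92° = 40.08°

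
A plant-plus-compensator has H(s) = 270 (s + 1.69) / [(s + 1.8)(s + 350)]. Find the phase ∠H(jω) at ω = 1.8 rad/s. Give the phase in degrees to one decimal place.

∠(j1.8 + 1.69) = arctan(1.8/1.69) = 46.81°
∠(j1.8 + 1.8) = arctan(1.8/1.8) = 45.00°
∠(j1.8 + 350) = arctan(1.8/350) = 0.29°
∠H(j1.8) = 46.81° − (45.00° + 0.29°) = 1.51°

1.5°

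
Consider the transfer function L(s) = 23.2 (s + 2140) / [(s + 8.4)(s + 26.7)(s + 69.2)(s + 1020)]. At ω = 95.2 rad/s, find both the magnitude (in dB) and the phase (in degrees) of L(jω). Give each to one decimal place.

|j95.2 + 2140| = √(95.2² + 2140²) = 2142
|j95.2 + 8.4| = √(95.2² + 8.4²) = 95.57
|j95.2 + 26.7| = √(95.2² + 26.7²) = 98.87
|j95.2 + 69.2| = √(95.2² + 69.2²) = 117.7
|j95.2 + 1020| = √(95.2² + 1020²) = 1024
|L(j95.2)| = 23.2 × 2142 / (95.57 × 98.87 × 117.7 × 1024) = 4.3621e-05
20 log₁₀(4.3621e-05) = -87.21 dB
∠(j95.2 + 2140) = arctan(95.2/2140) = 2.55°
∠(j95.2 + 8.4) = arctan(95.2/8.4) = 84.96°
∠(j95.2 + 26.7) = arctan(95.2/26.7) = 74.33°
∠(j95.2 + 69.2) = arctan(95.2/69.2) = 53.99°
∠(j95.2 + 1020) = arctan(95.2/1020) = 5.33°
∠L(j95.2) = 2.55° − (84.96° + 74.33° + 53.99° + 5.33°) = -216.06°

|L| = -87.2 dB, ∠L = -216.1°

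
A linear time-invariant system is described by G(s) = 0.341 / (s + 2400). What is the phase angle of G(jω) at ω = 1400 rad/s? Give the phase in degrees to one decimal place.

-30.3°

∠(j1400 + 2400) = arctan(1400/2400) = 30.26°
∠G(j1400) = −30.26° = -30.26°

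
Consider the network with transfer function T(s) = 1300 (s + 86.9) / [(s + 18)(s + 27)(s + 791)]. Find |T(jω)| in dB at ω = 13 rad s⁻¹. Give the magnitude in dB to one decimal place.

|j13 + 86.9| = √(13² + 86.9²) = 87.87
|j13 + 18| = √(13² + 18²) = 22.2
|j13 + 27| = √(13² + 27²) = 29.97
|j13 + 791| = √(13² + 791²) = 791.1
|T(j13)| = 1300 × 87.87 / (22.2 × 29.97 × 791.1) = 0.21701
20 log₁₀(0.21701) = -13.27 dB

-13.3 dB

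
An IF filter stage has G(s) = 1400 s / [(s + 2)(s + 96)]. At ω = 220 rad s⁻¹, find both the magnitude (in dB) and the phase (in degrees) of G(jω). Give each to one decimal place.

|j220| = 220
|j220 + 2| = √(220² + 2²) = 220
|j220 + 96| = √(220² + 96²) = 240
|G(j220)| = 1400 × 220 / (220 × 240) = 5.8323
20 log₁₀(5.8323) = 15.32 dB
∠(j220) = 90.00°
∠(j220 + 2) = arctan(220/2) = 89.48°
∠(j220 + 96) = arctan(220/96) = 66.43°
∠G(j220) = 90.00° − (89.48° + 66.43°) = -65.90°

|G| = 15.3 dB, ∠G = -65.9°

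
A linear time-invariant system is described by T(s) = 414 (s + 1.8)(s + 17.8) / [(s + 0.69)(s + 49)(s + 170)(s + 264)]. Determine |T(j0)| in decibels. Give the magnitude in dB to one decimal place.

-41.2 dB

T(0) = 414 × 1.8 × 17.8 / (0.69 × 49 × 170 × 264) = 0.0087417
20 log₁₀(0.0087417) = -41.17 dB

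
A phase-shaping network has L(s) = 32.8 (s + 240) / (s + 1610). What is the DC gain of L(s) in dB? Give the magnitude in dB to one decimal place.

13.8 dB

L(0) = 32.8 × 240 / 1610 = 4.8894
20 log₁₀(4.8894) = 13.79 dB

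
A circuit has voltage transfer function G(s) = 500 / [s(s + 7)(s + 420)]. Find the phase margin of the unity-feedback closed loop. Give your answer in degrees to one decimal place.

88.6°

Gain crossover: |G(jω)| = 1 at ω ≈ 0.17 rad/s.
∠G(j0.17) = −90° − arctan(0.17/7) − arctan(0.17/420) ≈ -91.41°
PM = 180° + (-91.41°) = 88.59°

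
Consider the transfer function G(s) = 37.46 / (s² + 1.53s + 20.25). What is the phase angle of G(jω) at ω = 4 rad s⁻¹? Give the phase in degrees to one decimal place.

-55.2°

∠[(j4)² + 1.53(j4) + 20.25] = ∠[4.25 + j6.12] = 55.22°
∠G(j4) = −55.22° = -55.22°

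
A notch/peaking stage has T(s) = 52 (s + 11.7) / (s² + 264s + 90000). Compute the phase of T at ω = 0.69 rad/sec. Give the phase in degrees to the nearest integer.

3°

∠(j0.69 + 11.7) = arctan(0.69/11.7) = 3.38°
∠[(j0.69)² + 264(j0.69) + 90000] = ∠[90000 + j182.16] = 0.12°
∠T(j0.69) = 3.38° − 0.12° = 3.26°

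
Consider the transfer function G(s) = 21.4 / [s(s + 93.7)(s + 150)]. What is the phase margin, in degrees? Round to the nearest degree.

90 deg

Gain crossover: |G(jω)| = 1 at ω ≈ 0.00152 rad/s.
∠G(j0.00152) = −90° − arctan(0.00152/93.7) − arctan(0.00152/150) ≈ -90.00°
PM = 180° + (-90.00°) = 90.00°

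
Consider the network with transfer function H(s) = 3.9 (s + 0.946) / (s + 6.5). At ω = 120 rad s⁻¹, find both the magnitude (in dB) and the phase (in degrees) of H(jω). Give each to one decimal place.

|H| = 11.8 dB, ∠H = 2.6°

|j120 + 0.946| = √(120² + 0.946²) = 120
|j120 + 6.5| = √(120² + 6.5²) = 120.2
|H(j120)| = 3.9 × 120 / 120.2 = 3.8944
20 log₁₀(3.8944) = 11.81 dB
∠(j120 + 0.946) = arctan(120/0.946) = 89.55°
∠(j120 + 6.5) = arctan(120/6.5) = 86.90°
∠H(j120) = 89.55° − 86.90° = 2.65°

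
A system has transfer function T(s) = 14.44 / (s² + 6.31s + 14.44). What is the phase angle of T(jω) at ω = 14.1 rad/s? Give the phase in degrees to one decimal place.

-154.2 deg

∠[(j14.1)² + 6.31(j14.1) + 14.44] = ∠[-184.37 + j88.971] = 154.24°
∠T(j14.1) = −154.24° = -154.24°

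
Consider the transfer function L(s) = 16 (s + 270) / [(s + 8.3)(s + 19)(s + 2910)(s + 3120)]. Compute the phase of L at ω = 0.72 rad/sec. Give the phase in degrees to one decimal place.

-7.0°

∠(j0.72 + 270) = arctan(0.72/270) = 0.15°
∠(j0.72 + 8.3) = arctan(0.72/8.3) = 4.96°
∠(j0.72 + 19) = arctan(0.72/19) = 2.17°
∠(j0.72 + 2910) = arctan(0.72/2910) = 0.01°
∠(j0.72 + 3120) = arctan(0.72/3120) = 0.01°
∠L(j0.72) = 0.15° − (4.96° + 2.17° + 0.01° + 0.01°) = -7.00°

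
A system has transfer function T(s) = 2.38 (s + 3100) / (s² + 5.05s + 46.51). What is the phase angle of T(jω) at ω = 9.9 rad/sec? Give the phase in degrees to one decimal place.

∠(j9.9 + 3100) = arctan(9.9/3100) = 0.18°
∠[(j9.9)² + 5.05(j9.9) + 46.51] = ∠[-51.5 + j49.995] = 135.85°
∠T(j9.9) = 0.18° − 135.85° = -135.67°

-135.7°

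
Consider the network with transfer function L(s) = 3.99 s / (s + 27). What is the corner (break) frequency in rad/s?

27 rad/s

The single real pole at s = −27 gives a corner at ω = 27 rad/s.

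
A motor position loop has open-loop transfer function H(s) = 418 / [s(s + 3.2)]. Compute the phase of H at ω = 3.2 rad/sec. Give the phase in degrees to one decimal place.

-135.0°

∠(j3.2 + 3.2) = arctan(3.2/3.2) = 45.00°
∠(j3.2) = 90.00°
∠H(j3.2) = − (45.00° + 90.00°) = -135.00°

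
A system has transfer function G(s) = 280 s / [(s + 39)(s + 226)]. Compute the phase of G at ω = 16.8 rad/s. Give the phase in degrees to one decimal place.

∠(j16.8) = 90.00°
∠(j16.8 + 39) = arctan(16.8/39) = 23.30°
∠(j16.8 + 226) = arctan(16.8/226) = 4.25°
∠G(j16.8) = 90.00° − (23.30° + 4.25°) = 62.44°

62.4°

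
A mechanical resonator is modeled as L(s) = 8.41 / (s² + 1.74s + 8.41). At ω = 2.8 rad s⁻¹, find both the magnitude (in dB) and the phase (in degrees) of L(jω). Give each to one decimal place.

|(j2.8)² + 1.74(j2.8) + 8.41| = |0.57 + j4.872| = 4.905
|L(j2.8)| = 8.41 / 4.905 = 1.7145
20 log₁₀(1.7145) = 4.68 dB
∠[(j2.8)² + 1.74(j2.8) + 8.41] = ∠[0.57 + j4.872] = 83.33°
∠L(j2.8) = −83.33° = -83.33°

|L| = 4.7 dB, ∠L = -83.3°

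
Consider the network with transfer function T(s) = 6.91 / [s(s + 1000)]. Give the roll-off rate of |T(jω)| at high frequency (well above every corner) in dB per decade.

-40 dB/decade

With 0 zeros and 2 poles, the high-frequency asymptotic slope is 20 × (0 − 2) = -40 dB/decade.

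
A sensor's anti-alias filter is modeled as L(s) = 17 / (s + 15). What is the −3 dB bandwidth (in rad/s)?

15 rad/s

For a single-pole low-pass, the −3 dB point is at the pole: ω = 15 rad/s.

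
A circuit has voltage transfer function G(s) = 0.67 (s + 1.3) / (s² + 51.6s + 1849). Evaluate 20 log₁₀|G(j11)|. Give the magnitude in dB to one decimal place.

-47.8 dB

|j11 + 1.3| = √(11² + 1.3²) = 11.08
|(j11)² + 51.6(j11) + 1849| = |1728 + j567.6| = 1819
|G(j11)| = 0.67 × 11.08 / 1819 = 0.0040802
20 log₁₀(0.0040802) = -47.79 dB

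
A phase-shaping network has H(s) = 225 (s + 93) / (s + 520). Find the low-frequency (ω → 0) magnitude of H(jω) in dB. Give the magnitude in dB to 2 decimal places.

32.09 dB

H(0) = 225 × 93 / 520 = 40.24
20 log₁₀(40.24) = 32.093 dB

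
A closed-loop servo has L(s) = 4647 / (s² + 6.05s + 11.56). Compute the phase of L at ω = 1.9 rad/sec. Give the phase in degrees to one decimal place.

-55.3°

∠[(j1.9)² + 6.05(j1.9) + 11.56] = ∠[7.95 + j11.495] = 55.33°
∠L(j1.9) = −55.33° = -55.33°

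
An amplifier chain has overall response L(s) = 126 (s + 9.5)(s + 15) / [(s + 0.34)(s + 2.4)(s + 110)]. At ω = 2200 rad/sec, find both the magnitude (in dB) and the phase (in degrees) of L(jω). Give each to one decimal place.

|L| = -24.9 dB, ∠L = -87.7°

|j2200 + 9.5| = √(2200² + 9.5²) = 2200
|j2200 + 15| = √(2200² + 15²) = 2200
|j2200 + 0.34| = √(2200² + 0.34²) = 2200
|j2200 + 2.4| = √(2200² + 2.4²) = 2200
|j2200 + 110| = √(2200² + 110²) = 2203
|L(j2200)| = 126 × 2200 × 2200 / (2200 × 2200 × 2203) = 0.057203
20 log₁₀(0.057203) = -24.85 dB
∠(j2200 + 9.5) = arctan(2200/9.5) = 89.75°
∠(j2200 + 15) = arctan(2200/15) = 89.61°
∠(j2200 + 0.34) = arctan(2200/0.34) = 89.99°
∠(j2200 + 2.4) = arctan(2200/2.4) = 89.94°
∠(j2200 + 110) = arctan(2200/110) = 87.14°
∠L(j2200) = 89.75° + 89.61° − (89.99° + 89.94° + 87.14°) = -87.70°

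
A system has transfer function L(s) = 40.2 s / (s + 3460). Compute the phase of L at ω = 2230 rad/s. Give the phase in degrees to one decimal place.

∠(j2230) = 90.00°
∠(j2230 + 3460) = arctan(2230/3460) = 32.80°
∠L(j2230) = 90.00° − 32.80° = 57.20°

57.2°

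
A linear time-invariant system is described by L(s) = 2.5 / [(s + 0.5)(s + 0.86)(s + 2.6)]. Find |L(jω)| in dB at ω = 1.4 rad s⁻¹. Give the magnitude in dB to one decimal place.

|j1.4 + 0.5| = √(1.4² + 0.5²) = 1.487
|j1.4 + 0.86| = √(1.4² + 0.86²) = 1.643
|j1.4 + 2.6| = √(1.4² + 2.6²) = 2.953
|L(j1.4)| = 2.5 / (1.487 × 1.643 × 2.953) = 0.34661
20 log₁₀(0.34661) = -9.20 dB

-9.2 dB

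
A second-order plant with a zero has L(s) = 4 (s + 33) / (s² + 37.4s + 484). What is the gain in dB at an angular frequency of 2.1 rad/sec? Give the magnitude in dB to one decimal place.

|j2.1 + 33| = √(2.1² + 33²) = 33.07
|(j2.1)² + 37.4(j2.1) + 484| = |479.59 + j78.54| = 486
|L(j2.1)| = 4 × 33.07 / 486 = 0.27217
20 log₁₀(0.27217) = -11.30 dB

-11.3 dB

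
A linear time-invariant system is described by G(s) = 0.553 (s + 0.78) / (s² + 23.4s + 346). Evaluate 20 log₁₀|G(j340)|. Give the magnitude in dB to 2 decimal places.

-55.77 dB

|j340 + 0.78| = √(340² + 0.78²) = 340
|(j340)² + 23.4(j340) + 346| = |-1.1525e+05 + j7956| = 1.155e+05
|G(j340)| = 0.553 × 340 / 1.155e+05 = 0.0016275
20 log₁₀(0.0016275) = -55.770 dB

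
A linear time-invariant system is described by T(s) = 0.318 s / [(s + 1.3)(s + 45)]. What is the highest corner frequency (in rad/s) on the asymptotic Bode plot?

Break frequencies occur at each pole and zero magnitude: 1.3 rad/s, 45 rad/s.
The highest is 45 rad/s.

45 rad/s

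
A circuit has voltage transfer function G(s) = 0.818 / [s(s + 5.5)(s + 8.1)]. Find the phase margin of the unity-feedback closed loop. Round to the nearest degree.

90 deg

Gain crossover: |G(jω)| = 1 at ω ≈ 0.0184 rad/s.
∠G(j0.0184) = −90° − arctan(0.0184/5.5) − arctan(0.0184/8.1) ≈ -90.32°
PM = 180° + (-90.32°) = 89.68°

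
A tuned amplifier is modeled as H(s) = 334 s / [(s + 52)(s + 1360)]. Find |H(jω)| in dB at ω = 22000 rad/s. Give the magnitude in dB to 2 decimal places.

|j22000| = 2.2e+04
|j22000 + 52| = √(22000² + 52²) = 2.2e+04
|j22000 + 1360| = √(22000² + 1360²) = 2.204e+04
|H(j22000)| = 334 × 2.2e+04 / (2.2e+04 × 2.204e+04) = 0.015153
20 log₁₀(0.015153) = -36.390 dB

-36.39 dB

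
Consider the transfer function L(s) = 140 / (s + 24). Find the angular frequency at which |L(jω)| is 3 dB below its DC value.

24 rad/s

For a single-pole low-pass, the −3 dB point is at the pole: ω = 24 rad/s.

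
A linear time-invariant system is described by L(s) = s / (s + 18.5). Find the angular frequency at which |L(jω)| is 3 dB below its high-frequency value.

For a single-pole high-pass, the −3 dB point is at the pole: ω = 18.5 rad/s.

18.5 rad/s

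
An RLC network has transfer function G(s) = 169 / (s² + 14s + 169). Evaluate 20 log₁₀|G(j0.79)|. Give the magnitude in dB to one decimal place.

|(j0.79)² + 14(j0.79) + 169| = |168.38 + j11.06| = 168.7
|G(j0.79)| = 169 / 168.7 = 1.0015
20 log₁₀(1.0015) = 0.01 dB

0.0 dB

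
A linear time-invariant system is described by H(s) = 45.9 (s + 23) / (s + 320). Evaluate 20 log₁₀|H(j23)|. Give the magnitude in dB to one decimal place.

13.4 dB

|j23 + 23| = √(23² + 23²) = 32.53
|j23 + 320| = √(23² + 320²) = 320.8
|H(j23)| = 45.9 × 32.53 / 320.8 = 4.6536
20 log₁₀(4.6536) = 13.36 dB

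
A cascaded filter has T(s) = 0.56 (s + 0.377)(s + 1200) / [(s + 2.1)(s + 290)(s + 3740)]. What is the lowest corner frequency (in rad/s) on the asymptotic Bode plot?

0.377 rad/s

Break frequencies occur at each pole and zero magnitude: 0.377 rad/s, 2.1 rad/s, 290 rad/s, 1200 rad/s, 3740 rad/s.
The lowest is 0.377 rad/s.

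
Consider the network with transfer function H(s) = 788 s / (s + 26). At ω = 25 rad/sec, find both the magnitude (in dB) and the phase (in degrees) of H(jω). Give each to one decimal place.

|j25| = 25
|j25 + 26| = √(25² + 26²) = 36.07
|H(j25)| = 788 × 25 / 36.07 = 546.17
20 log₁₀(546.17) = 54.75 dB
∠(j25) = 90.00°
∠(j25 + 26) = arctan(25/26) = 43.88°
∠H(j25) = 90.00° − 43.88° = 46.12°

|H| = 54.7 dB, ∠H = 46.1°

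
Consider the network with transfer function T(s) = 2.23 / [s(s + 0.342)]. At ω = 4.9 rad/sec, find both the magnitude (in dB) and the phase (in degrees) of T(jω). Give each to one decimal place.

|j4.9 + 0.342| = √(4.9² + 0.342²) = 4.912
|j4.9| = 4.9
|T(j4.9)| = 2.23 / (4.912 × 4.9) = 0.092653
20 log₁₀(0.092653) = -20.66 dB
∠(j4.9 + 0.342) = arctan(4.9/0.342) = 86.01°
∠(j4.9) = 90.00°
∠T(j4.9) = − (86.01° + 90.00°) = -176.01°

|T| = -20.7 dB, ∠T = -176.0°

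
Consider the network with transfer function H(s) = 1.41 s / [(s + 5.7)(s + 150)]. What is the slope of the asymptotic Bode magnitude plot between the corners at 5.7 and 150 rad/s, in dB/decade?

In this band the factors already past their corner are: 1 differentiator zero, pole at 5.7; net slope = 0 dB/decade.

0 dB/decade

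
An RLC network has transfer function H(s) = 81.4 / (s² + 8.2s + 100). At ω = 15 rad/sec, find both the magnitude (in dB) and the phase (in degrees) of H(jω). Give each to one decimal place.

|H| = -6.7 dB, ∠H = -135.5 deg

|(j15)² + 8.2(j15) + 100| = |-125 + j123| = 175.4
|H(j15)| = 81.4 / 175.4 = 0.46417
20 log₁₀(0.46417) = -6.67 dB
∠[(j15)² + 8.2(j15) + 100] = ∠[-125 + j123] = 135.46°
∠H(j15) = −135.46° = -135.46°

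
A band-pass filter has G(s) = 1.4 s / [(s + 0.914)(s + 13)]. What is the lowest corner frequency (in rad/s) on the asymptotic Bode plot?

0.914 rad/s

Break frequencies occur at each pole and zero magnitude: 0.914 rad/s, 13 rad/s.
The lowest is 0.914 rad/s.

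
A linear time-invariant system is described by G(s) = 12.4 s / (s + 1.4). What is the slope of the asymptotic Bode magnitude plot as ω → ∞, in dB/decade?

With 1 zero and 1 pole, the high-frequency asymptotic slope is 20 × (1 − 1) = 0 dB/decade.

0 dB/decade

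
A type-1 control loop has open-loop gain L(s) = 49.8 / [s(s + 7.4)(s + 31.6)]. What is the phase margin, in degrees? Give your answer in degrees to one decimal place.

88.0°

Gain crossover: |L(jω)| = 1 at ω ≈ 0.213 rad/sec.
∠L(j0.213) = −90° − arctan(0.213/7.4) − arctan(0.213/31.6) ≈ -92.03°
PM = 180° + (-92.03°) = 87.97°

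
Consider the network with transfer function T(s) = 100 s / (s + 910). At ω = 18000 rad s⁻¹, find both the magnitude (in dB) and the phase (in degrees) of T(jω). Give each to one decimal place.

|j18000| = 1.8e+04
|j18000 + 910| = √(18000² + 910²) = 1.802e+04
|T(j18000)| = 100 × 1.8e+04 / 1.802e+04 = 99.872
20 log₁₀(99.872) = 39.99 dB
∠(j18000) = 90.00°
∠(j18000 + 910) = arctan(18000/910) = 87.11°
∠T(j18000) = 90.00° − 87.11° = 2.89°

|T| = 40.0 dB, ∠T = 2.9 deg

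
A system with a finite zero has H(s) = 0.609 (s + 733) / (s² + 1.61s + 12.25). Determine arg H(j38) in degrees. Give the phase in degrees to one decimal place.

-174.6 deg

∠(j38 + 733) = arctan(38/733) = 2.97°
∠[(j38)² + 1.61(j38) + 12.25] = ∠[-1431.8 + j61.18] = 177.55°
∠H(j38) = 2.97° − 177.55° = -174.59°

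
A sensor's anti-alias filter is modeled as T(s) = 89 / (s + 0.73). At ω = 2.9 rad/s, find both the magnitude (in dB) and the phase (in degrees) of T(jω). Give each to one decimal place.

|j2.9 + 0.73| = √(2.9² + 0.73²) = 2.99
|T(j2.9)| = 89 / 2.99 = 29.761
20 log₁₀(29.761) = 29.47 dB
∠(j2.9 + 0.73) = arctan(2.9/0.73) = 75.87°
∠T(j2.9) = −75.87° = -75.87°

|T| = 29.5 dB, ∠T = -75.9°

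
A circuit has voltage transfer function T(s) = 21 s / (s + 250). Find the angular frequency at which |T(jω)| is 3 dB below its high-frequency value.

For a single-pole high-pass, the −3 dB point is at the pole: ω = 250 rad s⁻¹.

250 rad s⁻¹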